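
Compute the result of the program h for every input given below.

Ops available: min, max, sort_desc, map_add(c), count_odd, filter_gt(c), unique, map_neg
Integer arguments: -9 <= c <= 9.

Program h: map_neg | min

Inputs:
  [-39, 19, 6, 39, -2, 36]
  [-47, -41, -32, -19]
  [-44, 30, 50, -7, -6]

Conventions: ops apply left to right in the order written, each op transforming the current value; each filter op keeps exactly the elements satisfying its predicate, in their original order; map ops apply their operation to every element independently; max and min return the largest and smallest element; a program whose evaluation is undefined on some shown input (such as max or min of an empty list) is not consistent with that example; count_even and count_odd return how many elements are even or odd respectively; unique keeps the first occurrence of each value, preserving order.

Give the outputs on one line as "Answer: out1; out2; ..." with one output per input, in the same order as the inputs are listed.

Execution, op by op:
  [-39, 19, 6, 39, -2, 36] -> [39, -19, -6, -39, 2, -36] -> -39
  [-47, -41, -32, -19] -> [47, 41, 32, 19] -> 19
  [-44, 30, 50, -7, -6] -> [44, -30, -50, 7, 6] -> -50

-39; 19; -50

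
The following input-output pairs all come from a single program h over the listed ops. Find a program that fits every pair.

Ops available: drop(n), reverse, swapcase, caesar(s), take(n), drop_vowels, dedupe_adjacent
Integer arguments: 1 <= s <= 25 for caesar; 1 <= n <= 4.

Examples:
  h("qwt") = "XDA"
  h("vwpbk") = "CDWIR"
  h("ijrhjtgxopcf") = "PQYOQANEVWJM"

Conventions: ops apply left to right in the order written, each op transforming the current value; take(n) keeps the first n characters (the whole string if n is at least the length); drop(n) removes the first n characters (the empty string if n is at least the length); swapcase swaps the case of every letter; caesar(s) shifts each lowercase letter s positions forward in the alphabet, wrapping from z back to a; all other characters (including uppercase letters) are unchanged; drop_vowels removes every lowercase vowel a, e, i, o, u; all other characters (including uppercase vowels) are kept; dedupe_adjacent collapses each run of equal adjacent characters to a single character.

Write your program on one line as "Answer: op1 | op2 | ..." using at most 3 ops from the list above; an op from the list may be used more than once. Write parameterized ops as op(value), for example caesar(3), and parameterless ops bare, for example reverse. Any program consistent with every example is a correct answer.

caesar(7) | swapcase

Check, running the answer program on each example:
  "qwt" -> "xda" -> "XDA"
  "vwpbk" -> "cdwir" -> "CDWIR"
  "ijrhjtgxopcf" -> "pqyoqanevwjm" -> "PQYOQANEVWJM"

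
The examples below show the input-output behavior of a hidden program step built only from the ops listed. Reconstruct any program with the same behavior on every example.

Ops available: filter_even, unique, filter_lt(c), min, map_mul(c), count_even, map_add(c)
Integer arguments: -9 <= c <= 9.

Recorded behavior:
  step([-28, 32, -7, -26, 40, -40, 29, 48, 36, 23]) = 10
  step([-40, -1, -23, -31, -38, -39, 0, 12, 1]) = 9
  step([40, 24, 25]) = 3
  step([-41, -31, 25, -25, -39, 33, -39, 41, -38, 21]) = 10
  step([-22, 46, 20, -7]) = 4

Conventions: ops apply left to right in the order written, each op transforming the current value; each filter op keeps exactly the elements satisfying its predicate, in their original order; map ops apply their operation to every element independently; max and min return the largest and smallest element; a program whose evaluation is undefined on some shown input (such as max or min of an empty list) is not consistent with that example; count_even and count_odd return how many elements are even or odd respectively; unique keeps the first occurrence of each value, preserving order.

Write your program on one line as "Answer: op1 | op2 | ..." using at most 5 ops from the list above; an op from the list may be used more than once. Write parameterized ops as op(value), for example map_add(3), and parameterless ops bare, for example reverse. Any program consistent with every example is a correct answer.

map_mul(-4) | map_mul(-8) | map_mul(-4) | count_even

Check, running the answer program on each example:
  [-28, 32, -7, -26, 40, -40, 29, 48, 36, 23] -> [112, -128, 28, 104, -160, 160, -116, -192, -144, -92] -> [-896, 1024, -224, -832, 1280, -1280, 928, 1536, 1152, 736] -> [3584, -4096, 896, 3328, -5120, 5120, -3712, -6144, -4608, -2944] -> 10
  [-40, -1, -23, -31, -38, -39, 0, 12, 1] -> [160, 4, 92, 124, 152, 156, 0, -48, -4] -> [-1280, -32, -736, -992, -1216, -1248, 0, 384, 32] -> [5120, 128, 2944, 3968, 4864, 4992, 0, -1536, -128] -> 9
  [40, 24, 25] -> [-160, -96, -100] -> [1280, 768, 800] -> [-5120, -3072, -3200] -> 3
  [-41, -31, 25, -25, -39, 33, -39, 41, -38, 21] -> [164, 124, -100, 100, 156, -132, 156, -164, 152, -84] -> [-1312, -992, 800, -800, -1248, 1056, -1248, 1312, -1216, 672] -> [5248, 3968, -3200, 3200, 4992, -4224, 4992, -5248, 4864, -2688] -> 10
  [-22, 46, 20, -7] -> [88, -184, -80, 28] -> [-704, 1472, 640, -224] -> [2816, -5888, -2560, 896] -> 4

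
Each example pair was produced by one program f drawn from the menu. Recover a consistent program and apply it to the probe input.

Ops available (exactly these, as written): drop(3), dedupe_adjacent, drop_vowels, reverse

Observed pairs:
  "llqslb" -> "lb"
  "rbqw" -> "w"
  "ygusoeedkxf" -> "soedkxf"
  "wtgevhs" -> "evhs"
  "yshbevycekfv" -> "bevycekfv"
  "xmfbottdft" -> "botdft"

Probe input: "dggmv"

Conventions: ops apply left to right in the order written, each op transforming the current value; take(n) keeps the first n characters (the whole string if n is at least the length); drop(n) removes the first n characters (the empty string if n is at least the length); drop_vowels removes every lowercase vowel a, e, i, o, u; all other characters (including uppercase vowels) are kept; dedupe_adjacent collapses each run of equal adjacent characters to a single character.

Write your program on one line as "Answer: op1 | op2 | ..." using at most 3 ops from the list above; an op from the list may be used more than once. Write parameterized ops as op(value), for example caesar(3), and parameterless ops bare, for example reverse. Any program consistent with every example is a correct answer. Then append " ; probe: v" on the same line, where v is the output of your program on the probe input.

dedupe_adjacent | drop(3) ; probe: "v"

Check, running the answer program on each example:
  "llqslb" -> "lqslb" -> "lb"
  "rbqw" -> "rbqw" -> "w"
  "ygusoeedkxf" -> "ygusoedkxf" -> "soedkxf"
  "wtgevhs" -> "wtgevhs" -> "evhs"
  "yshbevycekfv" -> "yshbevycekfv" -> "bevycekfv"
  "xmfbottdft" -> "xmfbotdft" -> "botdft"
  probe: "dggmv" -> "dgmv" -> "v"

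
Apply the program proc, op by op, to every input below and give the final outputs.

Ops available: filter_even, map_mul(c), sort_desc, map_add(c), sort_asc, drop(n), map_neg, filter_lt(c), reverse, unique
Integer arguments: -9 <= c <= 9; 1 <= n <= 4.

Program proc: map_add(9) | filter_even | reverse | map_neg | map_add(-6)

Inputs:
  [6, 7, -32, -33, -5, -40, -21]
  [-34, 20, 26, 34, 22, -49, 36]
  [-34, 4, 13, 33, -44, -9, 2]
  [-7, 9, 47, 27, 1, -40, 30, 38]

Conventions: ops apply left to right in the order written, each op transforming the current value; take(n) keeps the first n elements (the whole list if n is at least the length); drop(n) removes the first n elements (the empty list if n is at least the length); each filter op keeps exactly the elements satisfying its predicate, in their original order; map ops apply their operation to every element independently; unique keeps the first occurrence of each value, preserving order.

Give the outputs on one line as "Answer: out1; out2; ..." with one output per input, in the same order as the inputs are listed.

[6, -10, 18, -22]; [34]; [-6, -48, -28]; [-16, -42, -62, -24, -8]

Execution, op by op:
  [6, 7, -32, -33, -5, -40, -21] -> [15, 16, -23, -24, 4, -31, -12] -> [16, -24, 4, -12] -> [-12, 4, -24, 16] -> [12, -4, 24, -16] -> [6, -10, 18, -22]
  [-34, 20, 26, 34, 22, -49, 36] -> [-25, 29, 35, 43, 31, -40, 45] -> [-40] -> [-40] -> [40] -> [34]
  [-34, 4, 13, 33, -44, -9, 2] -> [-25, 13, 22, 42, -35, 0, 11] -> [22, 42, 0] -> [0, 42, 22] -> [0, -42, -22] -> [-6, -48, -28]
  [-7, 9, 47, 27, 1, -40, 30, 38] -> [2, 18, 56, 36, 10, -31, 39, 47] -> [2, 18, 56, 36, 10] -> [10, 36, 56, 18, 2] -> [-10, -36, -56, -18, -2] -> [-16, -42, -62, -24, -8]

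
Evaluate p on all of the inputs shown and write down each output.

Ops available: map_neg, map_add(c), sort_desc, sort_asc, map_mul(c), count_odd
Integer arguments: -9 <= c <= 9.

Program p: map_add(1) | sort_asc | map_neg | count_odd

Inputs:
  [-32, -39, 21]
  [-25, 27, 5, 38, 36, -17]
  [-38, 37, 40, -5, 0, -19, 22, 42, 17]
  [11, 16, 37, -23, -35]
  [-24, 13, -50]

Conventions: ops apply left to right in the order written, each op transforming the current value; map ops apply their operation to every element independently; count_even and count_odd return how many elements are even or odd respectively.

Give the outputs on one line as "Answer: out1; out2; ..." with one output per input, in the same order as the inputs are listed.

1; 2; 5; 1; 2

Execution, op by op:
  [-32, -39, 21] -> [-31, -38, 22] -> [-38, -31, 22] -> [38, 31, -22] -> 1
  [-25, 27, 5, 38, 36, -17] -> [-24, 28, 6, 39, 37, -16] -> [-24, -16, 6, 28, 37, 39] -> [24, 16, -6, -28, -37, -39] -> 2
  [-38, 37, 40, -5, 0, -19, 22, 42, 17] -> [-37, 38, 41, -4, 1, -18, 23, 43, 18] -> [-37, -18, -4, 1, 18, 23, 38, 41, 43] -> [37, 18, 4, -1, -18, -23, -38, -41, -43] -> 5
  [11, 16, 37, -23, -35] -> [12, 17, 38, -22, -34] -> [-34, -22, 12, 17, 38] -> [34, 22, -12, -17, -38] -> 1
  [-24, 13, -50] -> [-23, 14, -49] -> [-49, -23, 14] -> [49, 23, -14] -> 2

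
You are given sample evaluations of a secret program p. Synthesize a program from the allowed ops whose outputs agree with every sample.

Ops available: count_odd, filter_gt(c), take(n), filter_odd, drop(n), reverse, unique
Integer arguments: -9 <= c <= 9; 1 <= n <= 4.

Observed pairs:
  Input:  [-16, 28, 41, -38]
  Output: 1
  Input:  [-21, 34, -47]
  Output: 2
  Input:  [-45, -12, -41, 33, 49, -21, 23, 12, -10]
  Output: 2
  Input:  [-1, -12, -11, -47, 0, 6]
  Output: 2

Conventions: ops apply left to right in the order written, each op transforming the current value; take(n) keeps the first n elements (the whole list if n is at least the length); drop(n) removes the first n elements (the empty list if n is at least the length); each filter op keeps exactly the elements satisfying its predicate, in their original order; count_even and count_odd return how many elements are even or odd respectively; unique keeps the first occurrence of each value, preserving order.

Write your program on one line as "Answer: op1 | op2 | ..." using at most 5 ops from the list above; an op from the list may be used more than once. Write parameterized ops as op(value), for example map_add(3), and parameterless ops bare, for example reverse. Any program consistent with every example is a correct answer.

take(3) | filter_odd | reverse | count_odd

Check, running the answer program on each example:
  [-16, 28, 41, -38] -> [-16, 28, 41] -> [41] -> [41] -> 1
  [-21, 34, -47] -> [-21, 34, -47] -> [-21, -47] -> [-47, -21] -> 2
  [-45, -12, -41, 33, 49, -21, 23, 12, -10] -> [-45, -12, -41] -> [-45, -41] -> [-41, -45] -> 2
  [-1, -12, -11, -47, 0, 6] -> [-1, -12, -11] -> [-1, -11] -> [-11, -1] -> 2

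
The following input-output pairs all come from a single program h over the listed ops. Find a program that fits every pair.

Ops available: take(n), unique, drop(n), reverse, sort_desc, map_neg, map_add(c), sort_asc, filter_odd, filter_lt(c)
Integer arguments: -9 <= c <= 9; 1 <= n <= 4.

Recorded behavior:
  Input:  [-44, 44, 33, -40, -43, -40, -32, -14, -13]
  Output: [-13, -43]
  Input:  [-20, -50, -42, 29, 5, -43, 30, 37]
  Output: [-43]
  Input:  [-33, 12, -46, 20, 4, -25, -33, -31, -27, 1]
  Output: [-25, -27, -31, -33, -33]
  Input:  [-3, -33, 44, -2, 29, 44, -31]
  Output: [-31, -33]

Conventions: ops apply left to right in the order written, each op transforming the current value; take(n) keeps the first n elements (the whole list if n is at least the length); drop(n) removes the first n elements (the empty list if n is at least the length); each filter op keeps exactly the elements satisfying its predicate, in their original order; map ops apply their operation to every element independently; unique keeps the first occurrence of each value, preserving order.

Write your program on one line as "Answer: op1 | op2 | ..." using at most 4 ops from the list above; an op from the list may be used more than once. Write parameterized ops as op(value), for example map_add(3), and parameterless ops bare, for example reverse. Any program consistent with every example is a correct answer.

filter_odd | filter_lt(-8) | sort_desc

Check, running the answer program on each example:
  [-44, 44, 33, -40, -43, -40, -32, -14, -13] -> [33, -43, -13] -> [-43, -13] -> [-13, -43]
  [-20, -50, -42, 29, 5, -43, 30, 37] -> [29, 5, -43, 37] -> [-43] -> [-43]
  [-33, 12, -46, 20, 4, -25, -33, -31, -27, 1] -> [-33, -25, -33, -31, -27, 1] -> [-33, -25, -33, -31, -27] -> [-25, -27, -31, -33, -33]
  [-3, -33, 44, -2, 29, 44, -31] -> [-3, -33, 29, -31] -> [-33, -31] -> [-31, -33]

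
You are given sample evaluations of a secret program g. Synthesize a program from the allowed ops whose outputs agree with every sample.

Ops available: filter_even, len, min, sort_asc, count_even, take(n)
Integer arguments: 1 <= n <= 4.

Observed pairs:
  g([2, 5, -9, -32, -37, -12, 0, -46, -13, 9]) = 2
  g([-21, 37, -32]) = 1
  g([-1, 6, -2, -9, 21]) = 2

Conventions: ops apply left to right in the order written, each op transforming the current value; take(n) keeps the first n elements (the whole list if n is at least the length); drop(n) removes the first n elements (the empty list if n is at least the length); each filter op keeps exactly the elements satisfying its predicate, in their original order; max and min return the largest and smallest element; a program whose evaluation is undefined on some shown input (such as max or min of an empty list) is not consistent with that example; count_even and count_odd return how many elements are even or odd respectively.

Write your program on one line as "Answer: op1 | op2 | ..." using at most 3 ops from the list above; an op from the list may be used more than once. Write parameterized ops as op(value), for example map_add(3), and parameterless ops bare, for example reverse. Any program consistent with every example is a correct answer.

sort_asc | take(4) | count_even

Check, running the answer program on each example:
  [2, 5, -9, -32, -37, -12, 0, -46, -13, 9] -> [-46, -37, -32, -13, -12, -9, 0, 2, 5, 9] -> [-46, -37, -32, -13] -> 2
  [-21, 37, -32] -> [-32, -21, 37] -> [-32, -21, 37] -> 1
  [-1, 6, -2, -9, 21] -> [-9, -2, -1, 6, 21] -> [-9, -2, -1, 6] -> 2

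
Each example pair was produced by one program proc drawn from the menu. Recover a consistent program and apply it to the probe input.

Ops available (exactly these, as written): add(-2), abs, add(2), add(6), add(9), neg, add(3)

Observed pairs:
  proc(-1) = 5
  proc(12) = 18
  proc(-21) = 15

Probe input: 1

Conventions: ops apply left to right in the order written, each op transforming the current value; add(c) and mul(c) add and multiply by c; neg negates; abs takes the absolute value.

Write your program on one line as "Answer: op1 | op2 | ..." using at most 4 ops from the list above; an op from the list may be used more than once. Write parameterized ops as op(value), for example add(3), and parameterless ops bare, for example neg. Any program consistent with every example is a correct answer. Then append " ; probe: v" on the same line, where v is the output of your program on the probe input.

add(6) | neg | abs ; probe: 7

Check, running the answer program on each example:
  -1 -> 5 -> -5 -> 5
  12 -> 18 -> -18 -> 18
  -21 -> -15 -> 15 -> 15
  probe: 1 -> 7 -> -7 -> 7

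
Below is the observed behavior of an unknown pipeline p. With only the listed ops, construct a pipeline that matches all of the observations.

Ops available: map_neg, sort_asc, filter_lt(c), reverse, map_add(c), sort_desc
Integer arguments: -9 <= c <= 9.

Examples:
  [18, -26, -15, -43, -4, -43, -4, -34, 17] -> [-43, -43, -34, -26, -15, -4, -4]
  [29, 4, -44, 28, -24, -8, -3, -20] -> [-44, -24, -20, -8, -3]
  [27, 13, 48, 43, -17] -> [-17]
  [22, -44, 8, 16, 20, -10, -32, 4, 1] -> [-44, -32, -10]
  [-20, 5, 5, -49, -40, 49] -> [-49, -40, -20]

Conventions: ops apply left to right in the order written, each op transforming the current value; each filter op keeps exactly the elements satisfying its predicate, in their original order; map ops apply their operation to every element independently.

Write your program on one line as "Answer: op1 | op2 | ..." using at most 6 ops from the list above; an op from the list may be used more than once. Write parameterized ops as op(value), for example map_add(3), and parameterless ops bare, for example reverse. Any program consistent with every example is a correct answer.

filter_lt(4) | filter_lt(-1) | reverse | sort_desc | sort_asc

Check, running the answer program on each example:
  [18, -26, -15, -43, -4, -43, -4, -34, 17] -> [-26, -15, -43, -4, -43, -4, -34] -> [-26, -15, -43, -4, -43, -4, -34] -> [-34, -4, -43, -4, -43, -15, -26] -> [-4, -4, -15, -26, -34, -43, -43] -> [-43, -43, -34, -26, -15, -4, -4]
  [29, 4, -44, 28, -24, -8, -3, -20] -> [-44, -24, -8, -3, -20] -> [-44, -24, -8, -3, -20] -> [-20, -3, -8, -24, -44] -> [-3, -8, -20, -24, -44] -> [-44, -24, -20, -8, -3]
  [27, 13, 48, 43, -17] -> [-17] -> [-17] -> [-17] -> [-17] -> [-17]
  [22, -44, 8, 16, 20, -10, -32, 4, 1] -> [-44, -10, -32, 1] -> [-44, -10, -32] -> [-32, -10, -44] -> [-10, -32, -44] -> [-44, -32, -10]
  [-20, 5, 5, -49, -40, 49] -> [-20, -49, -40] -> [-20, -49, -40] -> [-40, -49, -20] -> [-20, -40, -49] -> [-49, -40, -20]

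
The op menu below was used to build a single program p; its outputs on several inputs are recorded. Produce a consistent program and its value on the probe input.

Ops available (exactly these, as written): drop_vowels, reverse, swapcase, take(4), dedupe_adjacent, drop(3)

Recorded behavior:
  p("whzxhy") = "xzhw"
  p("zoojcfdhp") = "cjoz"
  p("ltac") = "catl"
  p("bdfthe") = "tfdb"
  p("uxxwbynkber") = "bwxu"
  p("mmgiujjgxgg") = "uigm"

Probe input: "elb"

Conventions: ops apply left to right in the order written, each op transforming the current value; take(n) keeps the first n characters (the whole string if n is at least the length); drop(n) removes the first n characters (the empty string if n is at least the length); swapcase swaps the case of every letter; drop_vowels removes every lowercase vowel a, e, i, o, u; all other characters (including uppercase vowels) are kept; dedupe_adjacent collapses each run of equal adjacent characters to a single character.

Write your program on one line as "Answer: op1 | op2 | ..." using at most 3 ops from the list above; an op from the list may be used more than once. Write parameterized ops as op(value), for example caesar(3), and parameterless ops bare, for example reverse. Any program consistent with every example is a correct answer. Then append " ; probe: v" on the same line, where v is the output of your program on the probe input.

dedupe_adjacent | take(4) | reverse ; probe: "ble"

Check, running the answer program on each example:
  "whzxhy" -> "whzxhy" -> "whzx" -> "xzhw"
  "zoojcfdhp" -> "zojcfdhp" -> "zojc" -> "cjoz"
  "ltac" -> "ltac" -> "ltac" -> "catl"
  "bdfthe" -> "bdfthe" -> "bdft" -> "tfdb"
  "uxxwbynkber" -> "uxwbynkber" -> "uxwb" -> "bwxu"
  "mmgiujjgxgg" -> "mgiujgxg" -> "mgiu" -> "uigm"
  probe: "elb" -> "elb" -> "elb" -> "ble"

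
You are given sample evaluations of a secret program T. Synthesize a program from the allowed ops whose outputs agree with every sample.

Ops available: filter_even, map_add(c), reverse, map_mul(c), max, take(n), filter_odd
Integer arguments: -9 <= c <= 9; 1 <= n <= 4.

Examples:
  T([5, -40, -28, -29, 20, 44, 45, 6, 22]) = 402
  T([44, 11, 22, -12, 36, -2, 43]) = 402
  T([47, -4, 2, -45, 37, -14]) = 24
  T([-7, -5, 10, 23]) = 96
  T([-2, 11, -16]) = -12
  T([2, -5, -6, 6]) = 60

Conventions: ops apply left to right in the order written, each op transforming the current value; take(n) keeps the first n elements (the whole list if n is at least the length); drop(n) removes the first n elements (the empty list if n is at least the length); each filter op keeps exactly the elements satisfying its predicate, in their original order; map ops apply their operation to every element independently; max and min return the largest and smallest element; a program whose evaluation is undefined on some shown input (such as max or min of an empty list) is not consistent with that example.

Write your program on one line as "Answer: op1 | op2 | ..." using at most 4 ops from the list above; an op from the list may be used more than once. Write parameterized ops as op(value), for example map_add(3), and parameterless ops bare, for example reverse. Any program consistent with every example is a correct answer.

map_mul(9) | filter_even | map_add(6) | max

Check, running the answer program on each example:
  [5, -40, -28, -29, 20, 44, 45, 6, 22] -> [45, -360, -252, -261, 180, 396, 405, 54, 198] -> [-360, -252, 180, 396, 54, 198] -> [-354, -246, 186, 402, 60, 204] -> 402
  [44, 11, 22, -12, 36, -2, 43] -> [396, 99, 198, -108, 324, -18, 387] -> [396, 198, -108, 324, -18] -> [402, 204, -102, 330, -12] -> 402
  [47, -4, 2, -45, 37, -14] -> [423, -36, 18, -405, 333, -126] -> [-36, 18, -126] -> [-30, 24, -120] -> 24
  [-7, -5, 10, 23] -> [-63, -45, 90, 207] -> [90] -> [96] -> 96
  [-2, 11, -16] -> [-18, 99, -144] -> [-18, -144] -> [-12, -138] -> -12
  [2, -5, -6, 6] -> [18, -45, -54, 54] -> [18, -54, 54] -> [24, -48, 60] -> 60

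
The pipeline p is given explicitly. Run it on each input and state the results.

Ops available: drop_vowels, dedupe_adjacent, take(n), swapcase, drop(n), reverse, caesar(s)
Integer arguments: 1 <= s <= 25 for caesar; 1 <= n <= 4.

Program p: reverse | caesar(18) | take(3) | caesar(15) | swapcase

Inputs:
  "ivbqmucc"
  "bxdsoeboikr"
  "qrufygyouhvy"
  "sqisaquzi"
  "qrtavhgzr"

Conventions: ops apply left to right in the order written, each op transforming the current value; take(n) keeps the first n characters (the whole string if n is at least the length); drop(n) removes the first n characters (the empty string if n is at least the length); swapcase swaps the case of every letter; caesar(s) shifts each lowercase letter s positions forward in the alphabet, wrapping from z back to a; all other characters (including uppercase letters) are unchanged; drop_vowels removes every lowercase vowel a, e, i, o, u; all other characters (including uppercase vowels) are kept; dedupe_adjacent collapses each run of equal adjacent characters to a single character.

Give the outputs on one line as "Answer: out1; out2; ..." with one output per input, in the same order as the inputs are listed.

Execution, op by op:
  "ivbqmucc" -> "ccumqbvi" -> "uumeitna" -> "uum" -> "jjb" -> "JJB"
  "bxdsoeboikr" -> "rkiobeosdxb" -> "jcagtwgkvpt" -> "jca" -> "yrp" -> "YRP"
  "qrufygyouhvy" -> "yvhuoygyfurq" -> "qnzmgqyqxmji" -> "qnz" -> "fco" -> "FCO"
  "sqisaquzi" -> "izuqasiqs" -> "armiskaik" -> "arm" -> "pgb" -> "PGB"
  "qrtavhgzr" -> "rzghvatrq" -> "jryznslji" -> "jry" -> "ygn" -> "YGN"

"JJB"; "YRP"; "FCO"; "PGB"; "YGN"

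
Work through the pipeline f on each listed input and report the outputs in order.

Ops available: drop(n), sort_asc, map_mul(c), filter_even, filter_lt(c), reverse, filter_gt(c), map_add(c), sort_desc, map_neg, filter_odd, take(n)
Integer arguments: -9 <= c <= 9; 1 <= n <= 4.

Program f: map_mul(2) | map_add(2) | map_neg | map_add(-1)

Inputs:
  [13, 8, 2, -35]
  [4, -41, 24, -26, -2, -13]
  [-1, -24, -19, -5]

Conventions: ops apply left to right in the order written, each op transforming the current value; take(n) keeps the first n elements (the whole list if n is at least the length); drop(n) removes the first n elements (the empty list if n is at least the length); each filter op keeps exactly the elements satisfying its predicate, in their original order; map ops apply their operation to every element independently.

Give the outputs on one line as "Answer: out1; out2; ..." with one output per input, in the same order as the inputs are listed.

[-29, -19, -7, 67]; [-11, 79, -51, 49, 1, 23]; [-1, 45, 35, 7]

Execution, op by op:
  [13, 8, 2, -35] -> [26, 16, 4, -70] -> [28, 18, 6, -68] -> [-28, -18, -6, 68] -> [-29, -19, -7, 67]
  [4, -41, 24, -26, -2, -13] -> [8, -82, 48, -52, -4, -26] -> [10, -80, 50, -50, -2, -24] -> [-10, 80, -50, 50, 2, 24] -> [-11, 79, -51, 49, 1, 23]
  [-1, -24, -19, -5] -> [-2, -48, -38, -10] -> [0, -46, -36, -8] -> [0, 46, 36, 8] -> [-1, 45, 35, 7]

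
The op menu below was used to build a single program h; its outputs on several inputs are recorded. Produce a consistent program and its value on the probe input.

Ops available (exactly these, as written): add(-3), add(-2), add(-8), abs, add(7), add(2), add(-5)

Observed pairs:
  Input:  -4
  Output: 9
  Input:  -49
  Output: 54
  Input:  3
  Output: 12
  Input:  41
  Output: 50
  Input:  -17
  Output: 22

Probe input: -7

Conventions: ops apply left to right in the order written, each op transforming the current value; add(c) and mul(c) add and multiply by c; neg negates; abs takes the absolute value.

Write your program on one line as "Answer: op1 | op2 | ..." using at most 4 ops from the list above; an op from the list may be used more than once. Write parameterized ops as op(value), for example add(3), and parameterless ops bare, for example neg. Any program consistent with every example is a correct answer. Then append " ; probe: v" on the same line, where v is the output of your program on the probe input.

add(2) | abs | add(7) ; probe: 12

Check, running the answer program on each example:
  -4 -> -2 -> 2 -> 9
  -49 -> -47 -> 47 -> 54
  3 -> 5 -> 5 -> 12
  41 -> 43 -> 43 -> 50
  -17 -> -15 -> 15 -> 22
  probe: -7 -> -5 -> 5 -> 12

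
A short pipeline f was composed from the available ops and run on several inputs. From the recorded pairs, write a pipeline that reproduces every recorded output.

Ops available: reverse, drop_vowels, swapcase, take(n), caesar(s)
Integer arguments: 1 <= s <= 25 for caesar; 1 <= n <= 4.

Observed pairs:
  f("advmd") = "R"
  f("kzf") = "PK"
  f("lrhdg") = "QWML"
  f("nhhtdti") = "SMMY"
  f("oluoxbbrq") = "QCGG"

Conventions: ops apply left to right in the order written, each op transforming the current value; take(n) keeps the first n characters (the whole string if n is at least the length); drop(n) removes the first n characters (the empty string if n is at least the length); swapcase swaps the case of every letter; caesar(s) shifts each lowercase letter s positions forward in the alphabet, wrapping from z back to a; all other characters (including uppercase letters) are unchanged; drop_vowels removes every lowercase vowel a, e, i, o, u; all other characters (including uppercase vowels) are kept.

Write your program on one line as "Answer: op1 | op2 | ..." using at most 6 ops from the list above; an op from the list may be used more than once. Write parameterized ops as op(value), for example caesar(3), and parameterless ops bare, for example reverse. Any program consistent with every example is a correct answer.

drop_vowels | caesar(5) | drop_vowels | swapcase | take(4)

Check, running the answer program on each example:
  "advmd" -> "dvmd" -> "iari" -> "r" -> "R" -> "R"
  "kzf" -> "kzf" -> "pek" -> "pk" -> "PK" -> "PK"
  "lrhdg" -> "lrhdg" -> "qwmil" -> "qwml" -> "QWML" -> "QWML"
  "nhhtdti" -> "nhhtdt" -> "smmyiy" -> "smmyy" -> "SMMYY" -> "SMMY"
  "oluoxbbrq" -> "lxbbrq" -> "qcggwv" -> "qcggwv" -> "QCGGWV" -> "QCGG"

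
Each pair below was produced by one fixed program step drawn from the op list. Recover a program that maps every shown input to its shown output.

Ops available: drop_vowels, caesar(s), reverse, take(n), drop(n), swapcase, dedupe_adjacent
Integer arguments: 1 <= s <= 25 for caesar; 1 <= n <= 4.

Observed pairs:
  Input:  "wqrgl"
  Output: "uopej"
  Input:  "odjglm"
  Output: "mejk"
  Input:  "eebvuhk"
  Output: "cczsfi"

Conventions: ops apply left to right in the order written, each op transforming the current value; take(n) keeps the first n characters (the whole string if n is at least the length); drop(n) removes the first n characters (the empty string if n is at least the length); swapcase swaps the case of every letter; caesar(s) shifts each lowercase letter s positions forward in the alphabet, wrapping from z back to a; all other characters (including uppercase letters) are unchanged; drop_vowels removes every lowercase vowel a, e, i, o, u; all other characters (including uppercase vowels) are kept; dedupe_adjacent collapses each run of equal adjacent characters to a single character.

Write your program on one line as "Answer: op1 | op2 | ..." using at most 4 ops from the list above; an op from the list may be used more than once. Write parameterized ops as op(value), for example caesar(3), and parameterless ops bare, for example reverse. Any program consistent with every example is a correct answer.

caesar(5) | drop_vowels | caesar(13) | caesar(6)

Check, running the answer program on each example:
  "wqrgl" -> "bvwlq" -> "bvwlq" -> "oijyd" -> "uopej"
  "odjglm" -> "tiolqr" -> "tlqr" -> "gyde" -> "mejk"
  "eebvuhk" -> "jjgazmp" -> "jjgzmp" -> "wwtmzc" -> "cczsfi"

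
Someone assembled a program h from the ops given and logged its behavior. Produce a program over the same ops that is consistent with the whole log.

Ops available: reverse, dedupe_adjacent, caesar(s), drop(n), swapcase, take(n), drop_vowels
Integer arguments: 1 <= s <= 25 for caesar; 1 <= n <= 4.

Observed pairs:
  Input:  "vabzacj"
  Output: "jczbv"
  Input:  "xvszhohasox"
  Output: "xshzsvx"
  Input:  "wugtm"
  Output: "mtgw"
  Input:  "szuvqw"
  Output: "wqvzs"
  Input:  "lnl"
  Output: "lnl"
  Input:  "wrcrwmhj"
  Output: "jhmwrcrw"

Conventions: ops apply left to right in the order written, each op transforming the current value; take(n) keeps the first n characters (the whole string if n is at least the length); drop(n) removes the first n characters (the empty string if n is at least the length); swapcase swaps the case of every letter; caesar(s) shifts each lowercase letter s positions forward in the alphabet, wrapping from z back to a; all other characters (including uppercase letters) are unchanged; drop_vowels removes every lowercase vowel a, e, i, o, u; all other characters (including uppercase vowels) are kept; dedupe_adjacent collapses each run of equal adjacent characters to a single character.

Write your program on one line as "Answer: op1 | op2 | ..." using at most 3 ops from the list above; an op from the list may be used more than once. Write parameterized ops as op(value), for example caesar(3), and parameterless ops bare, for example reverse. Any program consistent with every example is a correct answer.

drop_vowels | dedupe_adjacent | reverse

Check, running the answer program on each example:
  "vabzacj" -> "vbzcj" -> "vbzcj" -> "jczbv"
  "xvszhohasox" -> "xvszhhsx" -> "xvszhsx" -> "xshzsvx"
  "wugtm" -> "wgtm" -> "wgtm" -> "mtgw"
  "szuvqw" -> "szvqw" -> "szvqw" -> "wqvzs"
  "lnl" -> "lnl" -> "lnl" -> "lnl"
  "wrcrwmhj" -> "wrcrwmhj" -> "wrcrwmhj" -> "jhmwrcrw"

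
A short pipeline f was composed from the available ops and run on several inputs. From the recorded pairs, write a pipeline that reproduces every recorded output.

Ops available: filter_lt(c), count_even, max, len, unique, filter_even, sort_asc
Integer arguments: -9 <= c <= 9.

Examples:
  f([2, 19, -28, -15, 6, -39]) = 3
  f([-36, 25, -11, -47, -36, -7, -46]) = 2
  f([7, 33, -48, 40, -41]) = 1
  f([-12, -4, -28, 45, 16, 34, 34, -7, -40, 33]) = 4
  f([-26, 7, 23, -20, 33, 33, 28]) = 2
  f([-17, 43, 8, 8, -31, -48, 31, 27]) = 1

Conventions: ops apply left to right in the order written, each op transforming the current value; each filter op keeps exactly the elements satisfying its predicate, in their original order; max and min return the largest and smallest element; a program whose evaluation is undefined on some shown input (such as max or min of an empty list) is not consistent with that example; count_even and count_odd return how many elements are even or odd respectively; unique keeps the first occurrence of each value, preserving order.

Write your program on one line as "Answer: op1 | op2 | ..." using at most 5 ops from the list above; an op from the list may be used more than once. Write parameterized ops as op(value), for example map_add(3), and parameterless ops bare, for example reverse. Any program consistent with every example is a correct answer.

sort_asc | filter_lt(8) | filter_even | unique | count_even

Check, running the answer program on each example:
  [2, 19, -28, -15, 6, -39] -> [-39, -28, -15, 2, 6, 19] -> [-39, -28, -15, 2, 6] -> [-28, 2, 6] -> [-28, 2, 6] -> 3
  [-36, 25, -11, -47, -36, -7, -46] -> [-47, -46, -36, -36, -11, -7, 25] -> [-47, -46, -36, -36, -11, -7] -> [-46, -36, -36] -> [-46, -36] -> 2
  [7, 33, -48, 40, -41] -> [-48, -41, 7, 33, 40] -> [-48, -41, 7] -> [-48] -> [-48] -> 1
  [-12, -4, -28, 45, 16, 34, 34, -7, -40, 33] -> [-40, -28, -12, -7, -4, 16, 33, 34, 34, 45] -> [-40, -28, -12, -7, -4] -> [-40, -28, -12, -4] -> [-40, -28, -12, -4] -> 4
  [-26, 7, 23, -20, 33, 33, 28] -> [-26, -20, 7, 23, 28, 33, 33] -> [-26, -20, 7] -> [-26, -20] -> [-26, -20] -> 2
  [-17, 43, 8, 8, -31, -48, 31, 27] -> [-48, -31, -17, 8, 8, 27, 31, 43] -> [-48, -31, -17] -> [-48] -> [-48] -> 1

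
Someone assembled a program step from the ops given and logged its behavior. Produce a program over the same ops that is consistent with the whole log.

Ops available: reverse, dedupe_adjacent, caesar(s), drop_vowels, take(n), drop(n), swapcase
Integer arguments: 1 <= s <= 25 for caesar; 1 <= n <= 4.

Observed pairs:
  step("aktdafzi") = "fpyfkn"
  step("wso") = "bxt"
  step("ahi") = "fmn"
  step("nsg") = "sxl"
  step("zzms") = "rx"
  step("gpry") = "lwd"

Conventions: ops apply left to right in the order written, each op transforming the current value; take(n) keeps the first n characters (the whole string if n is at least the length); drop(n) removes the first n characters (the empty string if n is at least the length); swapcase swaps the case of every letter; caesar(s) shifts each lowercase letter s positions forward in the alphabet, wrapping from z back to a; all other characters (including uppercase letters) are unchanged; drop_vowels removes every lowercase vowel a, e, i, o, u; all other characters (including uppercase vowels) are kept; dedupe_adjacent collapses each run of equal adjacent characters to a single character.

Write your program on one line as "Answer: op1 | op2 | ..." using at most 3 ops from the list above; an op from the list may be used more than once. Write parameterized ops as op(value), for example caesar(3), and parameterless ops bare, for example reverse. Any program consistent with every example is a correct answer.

caesar(12) | caesar(19) | drop_vowels

Check, running the answer program on each example:
  "aktdafzi" -> "mwfpmrlu" -> "fpyifken" -> "fpyfkn"
  "wso" -> "iea" -> "bxt" -> "bxt"
  "ahi" -> "mtu" -> "fmn" -> "fmn"
  "nsg" -> "zes" -> "sxl" -> "sxl"
  "zzms" -> "llye" -> "eerx" -> "rx"
  "gpry" -> "sbdk" -> "luwd" -> "lwd"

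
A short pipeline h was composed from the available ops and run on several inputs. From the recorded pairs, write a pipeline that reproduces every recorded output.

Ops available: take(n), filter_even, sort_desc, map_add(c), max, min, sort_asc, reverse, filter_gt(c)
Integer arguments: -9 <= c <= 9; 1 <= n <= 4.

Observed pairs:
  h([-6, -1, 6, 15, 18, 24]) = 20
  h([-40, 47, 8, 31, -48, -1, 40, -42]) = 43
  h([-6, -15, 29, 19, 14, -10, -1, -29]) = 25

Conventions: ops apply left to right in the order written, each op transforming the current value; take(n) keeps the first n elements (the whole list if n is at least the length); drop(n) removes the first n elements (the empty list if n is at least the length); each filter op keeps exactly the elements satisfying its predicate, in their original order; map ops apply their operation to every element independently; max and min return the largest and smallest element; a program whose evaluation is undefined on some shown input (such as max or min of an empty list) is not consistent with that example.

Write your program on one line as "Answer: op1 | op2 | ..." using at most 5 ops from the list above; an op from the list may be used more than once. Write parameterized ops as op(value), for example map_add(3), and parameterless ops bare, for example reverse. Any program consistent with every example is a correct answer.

sort_asc | map_add(-4) | filter_gt(-2) | max

Check, running the answer program on each example:
  [-6, -1, 6, 15, 18, 24] -> [-6, -1, 6, 15, 18, 24] -> [-10, -5, 2, 11, 14, 20] -> [2, 11, 14, 20] -> 20
  [-40, 47, 8, 31, -48, -1, 40, -42] -> [-48, -42, -40, -1, 8, 31, 40, 47] -> [-52, -46, -44, -5, 4, 27, 36, 43] -> [4, 27, 36, 43] -> 43
  [-6, -15, 29, 19, 14, -10, -1, -29] -> [-29, -15, -10, -6, -1, 14, 19, 29] -> [-33, -19, -14, -10, -5, 10, 15, 25] -> [10, 15, 25] -> 25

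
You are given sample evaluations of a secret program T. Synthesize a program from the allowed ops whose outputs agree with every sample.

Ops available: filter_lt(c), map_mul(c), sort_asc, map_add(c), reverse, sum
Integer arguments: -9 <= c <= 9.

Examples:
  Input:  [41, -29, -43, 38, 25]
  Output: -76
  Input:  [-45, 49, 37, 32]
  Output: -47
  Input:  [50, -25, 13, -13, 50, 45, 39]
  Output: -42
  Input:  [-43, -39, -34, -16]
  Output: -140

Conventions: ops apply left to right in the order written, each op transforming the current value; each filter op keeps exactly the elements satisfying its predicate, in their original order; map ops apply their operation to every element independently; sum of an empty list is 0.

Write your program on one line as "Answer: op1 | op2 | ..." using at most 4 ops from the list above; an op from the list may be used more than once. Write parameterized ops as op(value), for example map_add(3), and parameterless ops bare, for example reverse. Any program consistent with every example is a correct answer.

filter_lt(-2) | reverse | map_add(-2) | sum

Check, running the answer program on each example:
  [41, -29, -43, 38, 25] -> [-29, -43] -> [-43, -29] -> [-45, -31] -> -76
  [-45, 49, 37, 32] -> [-45] -> [-45] -> [-47] -> -47
  [50, -25, 13, -13, 50, 45, 39] -> [-25, -13] -> [-13, -25] -> [-15, -27] -> -42
  [-43, -39, -34, -16] -> [-43, -39, -34, -16] -> [-16, -34, -39, -43] -> [-18, -36, -41, -45] -> -140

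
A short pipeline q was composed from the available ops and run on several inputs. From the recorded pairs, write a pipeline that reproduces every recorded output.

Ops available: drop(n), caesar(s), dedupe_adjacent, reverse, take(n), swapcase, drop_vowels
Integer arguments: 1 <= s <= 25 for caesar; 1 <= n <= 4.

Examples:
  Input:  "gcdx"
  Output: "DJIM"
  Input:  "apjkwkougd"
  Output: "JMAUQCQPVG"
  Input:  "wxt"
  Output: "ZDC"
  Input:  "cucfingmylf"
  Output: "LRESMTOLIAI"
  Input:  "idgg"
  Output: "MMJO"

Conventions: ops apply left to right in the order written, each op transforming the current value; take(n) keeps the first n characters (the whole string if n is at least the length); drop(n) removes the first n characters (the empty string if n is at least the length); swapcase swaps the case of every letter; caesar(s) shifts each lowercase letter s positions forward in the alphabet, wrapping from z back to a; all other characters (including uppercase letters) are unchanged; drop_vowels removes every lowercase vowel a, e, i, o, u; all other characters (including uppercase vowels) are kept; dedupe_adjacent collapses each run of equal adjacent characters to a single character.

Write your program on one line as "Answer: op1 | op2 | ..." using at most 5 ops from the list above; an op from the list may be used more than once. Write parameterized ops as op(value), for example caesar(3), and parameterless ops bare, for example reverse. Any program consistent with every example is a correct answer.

caesar(4) | reverse | caesar(2) | swapcase

Check, running the answer program on each example:
  "gcdx" -> "kghb" -> "bhgk" -> "djim" -> "DJIM"
  "apjkwkougd" -> "etnoaosykh" -> "hkysoaonte" -> "jmauqcqpvg" -> "JMAUQCQPVG"
  "wxt" -> "abx" -> "xba" -> "zdc" -> "ZDC"
  "cucfingmylf" -> "gygjmrkqcpj" -> "jpcqkrmjgyg" -> "lresmtoliai" -> "LRESMTOLIAI"
  "idgg" -> "mhkk" -> "kkhm" -> "mmjo" -> "MMJO"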